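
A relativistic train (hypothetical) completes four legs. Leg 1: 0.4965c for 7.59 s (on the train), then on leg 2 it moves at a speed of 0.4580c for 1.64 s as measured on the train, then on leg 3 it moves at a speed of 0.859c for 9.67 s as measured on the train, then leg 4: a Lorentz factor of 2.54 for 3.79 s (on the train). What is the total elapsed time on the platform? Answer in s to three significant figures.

Δt = 39.1 s

Leg 1: γ = 1/√(1 − 0.4965²) = 1/√0.7535 = 1.152; Δt_1 = 1.152 × 7.59 = 8.744 s.
Leg 2: γ = 1/√(1 − 0.4580²) = 1/√0.7902 = 1.125; Δt_2 = 1.125 × 1.64 = 1.845 s.
Leg 3: γ = 1/√(1 − 0.859²) = 1/√0.2621 = 1.953; Δt_3 = 1.953 × 9.67 = 18.89 s.
Leg 4: γ = 2.54; Δt_4 = 2.540 × 3.79 = 9.627 s.
Total: 8.744 + 1.845 + 18.89 + 9.627 s.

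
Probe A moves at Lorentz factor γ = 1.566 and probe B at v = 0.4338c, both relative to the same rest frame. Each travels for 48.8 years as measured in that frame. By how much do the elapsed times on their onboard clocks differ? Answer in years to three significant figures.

A: γ = 1.566; τ_A = 48.8/1.566 = 31.16 years.
B: γ = 1/√(1 − 0.4338²) = 1/√0.8118 = 1.110; τ_B = 48.8/1.110 = 43.97 years.

|τ_A − τ_B| = 12.8 years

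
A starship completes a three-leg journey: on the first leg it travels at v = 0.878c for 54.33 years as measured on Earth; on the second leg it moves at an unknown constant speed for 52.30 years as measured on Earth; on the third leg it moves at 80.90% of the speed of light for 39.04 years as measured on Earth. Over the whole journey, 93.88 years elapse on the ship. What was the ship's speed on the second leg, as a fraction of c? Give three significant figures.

β = 0.512

Leg 1: γ = 1/√(1 − 0.878²) = 1/√0.2291 = 2.089; τ_1 = 54.33/2.089 = 26.01 years.
Leg 2: speed unknown; τ_2 = 52.30/γ_2.
Leg 3: β = 0.8090; γ = 1/√(1 − 0.8090²) = 1/√0.3455 = 1.701; τ_3 = 39.04/1.701 = 22.95 years.
Total proper time: 26.01 + τ_2 + 22.95 = 93.88, so τ_2 = 93.88 − 48.95 = 44.93 years.
γ_2 = 52.30/44.93 = 1.164; β = √(1 − 1/γ²) = √0.2621.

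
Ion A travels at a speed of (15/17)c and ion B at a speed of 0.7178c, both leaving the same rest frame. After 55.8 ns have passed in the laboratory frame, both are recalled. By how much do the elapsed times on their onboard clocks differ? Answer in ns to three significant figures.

A: γ = 1/√(1 − (15/17)²) = 17/8 = 2.125; τ_A = 55.8/2.125 = 26.26 ns.
B: γ = 1/√(1 − 0.7178²) = 1/√0.4848 = 1.436; τ_B = 55.8/1.436 = 38.85 ns.

|τ_A − τ_B| = 12.6 ns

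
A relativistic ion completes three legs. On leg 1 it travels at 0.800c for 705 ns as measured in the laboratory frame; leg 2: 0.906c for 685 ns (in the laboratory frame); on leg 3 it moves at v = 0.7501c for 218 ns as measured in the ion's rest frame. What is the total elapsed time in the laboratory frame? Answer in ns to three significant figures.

Δt = 1720 ns

Leg 1: 705 ns is already measured in the laboratory frame.
Leg 2: 685 ns is already measured in the laboratory frame.
Leg 3: γ = 1/√(1 − 0.7501²) = 1/√0.4373 = 1.512; Δt_3 = 1.512 × 218 = 329.6 ns.
Total: 705.0 + 685.0 + 329.6 ns.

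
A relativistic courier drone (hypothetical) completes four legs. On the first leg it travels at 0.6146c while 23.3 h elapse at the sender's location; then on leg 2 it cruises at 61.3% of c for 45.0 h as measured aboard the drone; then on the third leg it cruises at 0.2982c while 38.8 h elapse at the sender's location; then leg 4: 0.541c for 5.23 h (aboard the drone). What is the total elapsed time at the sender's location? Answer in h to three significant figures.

Leg 1: 23.3 h is already measured at the sender's location.
Leg 2: β = 0.613; γ = 1/√(1 − 0.613²) = 1/√0.6242 = 1.266; Δt_2 = 1.266 × 45.0 = 56.96 h.
Leg 3: 38.8 h is already measured at the sender's location.
Leg 4: γ = 1/√(1 − 0.541²) = 1/√0.7073 = 1.189; Δt_4 = 1.189 × 5.23 = 6.219 h.
Total: 23.30 + 56.96 + 38.80 + 6.219 h.

Δt = 125 h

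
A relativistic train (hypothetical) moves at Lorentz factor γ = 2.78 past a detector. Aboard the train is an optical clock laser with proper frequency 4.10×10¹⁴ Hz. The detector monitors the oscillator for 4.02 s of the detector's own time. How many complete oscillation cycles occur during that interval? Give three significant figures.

N = 5.93×10¹⁴

γ = 2.78
During 4.02 s of lab time, the oscillator's proper time advances by τ = Δt/γ = 4.02/2.780 = 1.446 s = 1.446×10⁰ s.
N = f × τ = 4.10×10¹⁴ × 1.446×10⁰ = 5.929×10¹⁴.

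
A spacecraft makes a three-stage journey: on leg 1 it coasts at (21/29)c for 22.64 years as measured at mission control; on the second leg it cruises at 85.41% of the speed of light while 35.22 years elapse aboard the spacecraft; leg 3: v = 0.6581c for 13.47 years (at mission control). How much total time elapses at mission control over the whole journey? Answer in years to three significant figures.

Δt = 104 years

Leg 1: 22.64 years is already measured at mission control.
Leg 2: β = 0.8541; γ = 1/√(1 − 0.8541²) = 1/√0.2705 = 1.923; Δt_2 = 1.923 × 35.22 = 67.72 years.
Leg 3: 13.47 years is already measured at mission control.
Total: 22.64 + 67.72 + 13.47 years.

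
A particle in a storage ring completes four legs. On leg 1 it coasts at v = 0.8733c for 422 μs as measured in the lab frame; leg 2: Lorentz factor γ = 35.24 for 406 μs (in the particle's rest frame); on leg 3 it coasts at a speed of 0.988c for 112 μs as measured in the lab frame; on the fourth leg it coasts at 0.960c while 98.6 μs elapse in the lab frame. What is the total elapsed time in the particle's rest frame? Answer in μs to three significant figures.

Leg 1: γ = 1/√(1 − 0.8733²) = 1/√0.2373 = 2.053; τ_1 = 422/2.053 = 205.6 μs.
Leg 2: 406 μs is already measured in the particle's rest frame.
Leg 3: γ = 1/√(1 − 0.988²) = 1/√0.02386 = 6.474; τ_3 = 112/6.474 = 17.30 μs.
Leg 4: γ = 1/√(1 − 0.960²) = 25/7 ≈ 3.571; τ_4 = 98.6/3.571 = 27.61 μs.
Total: 205.6 + 406.0 + 17.30 + 27.61 μs.

τ = 656 μs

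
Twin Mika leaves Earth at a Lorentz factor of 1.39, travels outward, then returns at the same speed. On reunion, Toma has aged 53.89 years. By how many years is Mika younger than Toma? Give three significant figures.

γ = 1.39
Mika's elapsed proper time: τ = 53.89/1.390 = 38.77 years.
Age gap = Δt − τ = 53.89 − 38.77 years.

Δt − τ = 15.1 years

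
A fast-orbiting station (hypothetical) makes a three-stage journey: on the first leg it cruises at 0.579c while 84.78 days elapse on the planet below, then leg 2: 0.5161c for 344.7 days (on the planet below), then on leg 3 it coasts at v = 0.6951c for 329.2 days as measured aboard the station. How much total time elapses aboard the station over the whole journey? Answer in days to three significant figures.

τ = 694 days

Leg 1: γ = 1/√(1 − 0.579²) = 1/√0.6648 = 1.227; τ_1 = 84.78/1.227 = 69.12 days.
Leg 2: γ = 1/√(1 − 0.5161²) = 1/√0.7336 = 1.168; τ_2 = 344.7/1.168 = 295.2 days.
Leg 3: 329.2 days is already measured aboard the station.
Total: 69.12 + 295.2 + 329.2 days.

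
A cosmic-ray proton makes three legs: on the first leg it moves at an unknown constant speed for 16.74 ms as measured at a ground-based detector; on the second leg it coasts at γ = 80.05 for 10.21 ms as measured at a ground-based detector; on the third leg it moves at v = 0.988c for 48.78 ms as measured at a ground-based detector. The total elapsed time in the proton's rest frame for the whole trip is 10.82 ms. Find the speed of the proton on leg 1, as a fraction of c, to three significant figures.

β = 0.982

Leg 1: speed unknown; τ_1 = 16.74/γ_1.
Leg 2: γ = 80.05; τ_2 = 10.21/80.05 = 0.1275 ms.
Leg 3: γ = 1/√(1 − 0.988²) = 1/√0.02386 = 6.474; τ_3 = 48.78/6.474 = 7.534 ms.
Total proper time: τ_1 + 0.1275 + 7.534 = 10.82, so τ_1 = 10.82 − 7.662 = 3.158 ms.
γ_1 = 16.74/3.158 = 5.300; β = √(1 − 1/γ²) = √0.9644.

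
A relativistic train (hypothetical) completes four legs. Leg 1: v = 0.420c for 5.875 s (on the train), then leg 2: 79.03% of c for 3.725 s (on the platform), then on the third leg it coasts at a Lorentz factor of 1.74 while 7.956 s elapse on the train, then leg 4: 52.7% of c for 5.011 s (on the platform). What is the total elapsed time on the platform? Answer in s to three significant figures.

Leg 1: γ = 1/√(1 − 0.420²) = 1/√0.8236 = 1.102; Δt_1 = 1.102 × 5.875 = 6.474 s.
Leg 2: 3.725 s is already measured on the platform.
Leg 3: γ = 1.74; Δt_3 = 1.740 × 7.956 = 13.84 s.
Leg 4: 5.011 s is already measured on the platform.
Total: 6.474 + 3.725 + 13.84 + 5.011 s.

Δt = 29.1 s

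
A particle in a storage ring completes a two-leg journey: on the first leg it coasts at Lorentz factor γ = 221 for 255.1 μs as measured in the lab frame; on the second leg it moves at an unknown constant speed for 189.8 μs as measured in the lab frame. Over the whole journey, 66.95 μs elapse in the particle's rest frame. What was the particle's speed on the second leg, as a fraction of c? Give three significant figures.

β = 0.938

Leg 1: γ = 221; τ_1 = 255.1/221.0 = 1.154 μs.
Leg 2: speed unknown; τ_2 = 189.8/γ_2.
Total proper time: 1.154 + τ_2 = 66.95, so τ_2 = 66.95 − 1.154 = 65.80 μs.
γ_2 = 189.8/65.80 = 2.885; β = √(1 − 1/γ²) = √0.8798.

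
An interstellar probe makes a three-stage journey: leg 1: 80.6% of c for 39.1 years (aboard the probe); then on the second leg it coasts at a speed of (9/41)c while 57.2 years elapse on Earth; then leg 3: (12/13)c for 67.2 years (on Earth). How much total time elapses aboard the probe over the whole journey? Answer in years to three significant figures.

Leg 1: 39.1 years is already measured aboard the probe.
Leg 2: γ = 1/√(1 − (9/41)²) = 41/40 = 1.025; τ_2 = 57.2/1.025 = 55.80 years.
Leg 3: γ = 1/√(1 − (12/13)²) = 13/5 = 2.600; τ_3 = 67.2/2.600 = 25.85 years.
Total: 39.10 + 55.80 + 25.85 years.

τ = 121 years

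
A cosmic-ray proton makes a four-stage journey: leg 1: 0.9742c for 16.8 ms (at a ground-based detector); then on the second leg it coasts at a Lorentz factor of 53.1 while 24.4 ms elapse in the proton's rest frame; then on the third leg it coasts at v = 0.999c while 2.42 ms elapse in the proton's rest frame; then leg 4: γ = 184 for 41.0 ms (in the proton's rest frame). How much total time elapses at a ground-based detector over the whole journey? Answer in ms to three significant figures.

Δt = 8910 ms

Leg 1: 16.8 ms is already measured at a ground-based detector.
Leg 2: γ = 53.1; Δt_2 = 53.10 × 24.4 = 1296 ms.
Leg 3: γ = 1/√(1 − 0.999²) = 1/√0.001999 = 22.37; Δt_3 = 22.37 × 2.42 = 54.13 ms.
Leg 4: γ = 184; Δt_4 = 184.0 × 41.0 = 7544 ms.
Total: 16.80 + 1296 + 54.13 + 7544 ms.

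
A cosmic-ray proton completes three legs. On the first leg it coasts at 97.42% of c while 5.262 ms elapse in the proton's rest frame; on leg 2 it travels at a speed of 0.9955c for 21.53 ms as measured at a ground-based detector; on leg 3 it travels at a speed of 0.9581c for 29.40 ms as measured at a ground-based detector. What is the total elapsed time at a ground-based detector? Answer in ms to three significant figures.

Leg 1: β = 0.9742; γ = 1/√(1 − 0.9742²) = 1/√0.05093 = 4.431; Δt_1 = 4.431 × 5.262 = 23.32 ms.
Leg 2: 21.53 ms is already measured at a ground-based detector.
Leg 3: 29.40 ms is already measured at a ground-based detector.
Total: 23.32 + 21.53 + 29.40 ms.

Δt = 74.2 ms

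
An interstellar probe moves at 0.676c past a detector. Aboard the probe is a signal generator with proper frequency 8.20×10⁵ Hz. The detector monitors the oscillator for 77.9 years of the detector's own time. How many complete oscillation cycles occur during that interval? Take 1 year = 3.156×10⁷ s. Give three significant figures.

γ = 1/√(1 − 0.676²) = 1/√0.5430 = 1.357
During 77.9 years of lab time, the oscillator's proper time advances by τ = Δt/γ = 77.9/1.357 = 57.40 years = 1.812×10⁹ s.
N = f × τ = 8.20×10⁵ × 1.812×10⁹ = 1.486×10¹⁵.

N = 1.49×10¹⁵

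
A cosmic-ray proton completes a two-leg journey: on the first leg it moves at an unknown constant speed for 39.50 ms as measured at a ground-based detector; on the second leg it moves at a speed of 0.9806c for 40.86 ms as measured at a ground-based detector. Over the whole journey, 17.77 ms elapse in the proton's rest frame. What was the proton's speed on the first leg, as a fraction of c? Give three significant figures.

Leg 1: speed unknown; τ_1 = 39.50/γ_1.
Leg 2: γ = 1/√(1 − 0.9806²) = 1/√0.03842 = 5.102; τ_2 = 40.86/5.102 = 8.009 ms.
Total proper time: τ_1 + 8.009 = 17.77, so τ_1 = 17.77 − 8.009 = 9.761 ms.
γ_1 = 39.50/9.761 = 4.047; β = √(1 − 1/γ²) = √0.9389.

β = 0.969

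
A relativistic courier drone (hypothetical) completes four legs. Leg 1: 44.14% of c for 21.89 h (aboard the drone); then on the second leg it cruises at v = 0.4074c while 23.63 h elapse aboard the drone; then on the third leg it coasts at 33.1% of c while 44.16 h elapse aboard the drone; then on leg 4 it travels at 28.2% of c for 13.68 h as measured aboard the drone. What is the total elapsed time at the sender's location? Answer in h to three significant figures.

Leg 1: β = 0.4414; γ = 1/√(1 − 0.4414²) = 1/√0.8052 = 1.114; Δt_1 = 1.114 × 21.89 = 24.40 h.
Leg 2: γ = 1/√(1 − 0.4074²) = 1/√0.8340 = 1.095; Δt_2 = 1.095 × 23.63 = 25.87 h.
Leg 3: β = 0.331; γ = 1/√(1 − 0.331²) = 1/√0.8904 = 1.060; Δt_3 = 1.060 × 44.16 = 46.80 h.
Leg 4: β = 0.282; γ = 1/√(1 − 0.282²) = 1/√0.9205 = 1.042; Δt_4 = 1.042 × 13.68 = 14.26 h.
Total: 24.40 + 25.87 + 46.80 + 14.26 h.

Δt = 111 h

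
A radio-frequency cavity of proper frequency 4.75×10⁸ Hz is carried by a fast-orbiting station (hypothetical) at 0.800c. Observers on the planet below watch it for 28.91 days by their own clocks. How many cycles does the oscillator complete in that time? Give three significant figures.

N = 7.12×10¹⁴

γ = 1/√(1 − 0.800²) = 5/3 ≈ 1.667
During 28.91 days of lab time, the oscillator's proper time advances by τ = Δt/γ = 28.91/1.667 = 17.35 days = 1.499×10⁶ s.
N = f × τ = 4.75×10⁸ × 1.499×10⁶ = 7.119×10¹⁴.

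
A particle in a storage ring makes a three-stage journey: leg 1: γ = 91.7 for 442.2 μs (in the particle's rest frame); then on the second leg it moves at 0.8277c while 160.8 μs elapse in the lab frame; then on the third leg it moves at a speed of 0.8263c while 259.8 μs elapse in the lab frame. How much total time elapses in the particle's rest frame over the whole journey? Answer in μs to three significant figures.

Leg 1: 442.2 μs is already measured in the particle's rest frame.
Leg 2: γ = 1/√(1 − 0.8277²) = 1/√0.3149 = 1.782; τ_2 = 160.8/1.782 = 90.24 μs.
Leg 3: γ = 1/√(1 − 0.8263²) = 1/√0.3172 = 1.775; τ_3 = 259.8/1.775 = 146.3 μs.
Total: 442.2 + 90.24 + 146.3 μs.

τ = 679 μs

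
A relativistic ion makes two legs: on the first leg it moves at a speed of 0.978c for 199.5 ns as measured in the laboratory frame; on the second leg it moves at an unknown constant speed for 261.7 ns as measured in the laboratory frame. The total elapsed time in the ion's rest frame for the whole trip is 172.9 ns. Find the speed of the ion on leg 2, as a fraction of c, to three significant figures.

β = 0.865

Leg 1: γ = 1/√(1 − 0.978²) = 1/√0.04352 = 4.794; τ_1 = 199.5/4.794 = 41.62 ns.
Leg 2: speed unknown; τ_2 = 261.7/γ_2.
Total proper time: 41.62 + τ_2 = 172.9, so τ_2 = 172.9 − 41.62 = 131.3 ns.
γ_2 = 261.7/131.3 = 1.993; β = √(1 − 1/γ²) = √0.7483.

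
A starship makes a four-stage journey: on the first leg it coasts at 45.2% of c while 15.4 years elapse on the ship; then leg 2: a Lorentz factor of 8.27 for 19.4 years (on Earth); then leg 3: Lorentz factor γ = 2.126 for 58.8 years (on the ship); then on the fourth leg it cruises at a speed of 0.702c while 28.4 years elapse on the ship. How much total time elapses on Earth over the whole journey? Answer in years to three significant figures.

Δt = 202 years

Leg 1: β = 0.452; γ = 1/√(1 − 0.452²) = 1/√0.7957 = 1.121; Δt_1 = 1.121 × 15.4 = 17.26 years.
Leg 2: 19.4 years is already measured on Earth.
Leg 3: γ = 2.126; Δt_3 = 2.126 × 58.8 = 125.0 years.
Leg 4: γ = 1/√(1 − 0.702²) = 1/√0.5072 = 1.404; Δt_4 = 1.404 × 28.4 = 39.88 years.
Total: 17.26 + 19.40 + 125.0 + 39.88 years.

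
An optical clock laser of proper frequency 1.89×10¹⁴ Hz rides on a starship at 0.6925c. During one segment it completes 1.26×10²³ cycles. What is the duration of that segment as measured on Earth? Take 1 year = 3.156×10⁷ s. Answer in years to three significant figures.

Δt = 29.3 years

γ = 1/√(1 − 0.6925²) = 1/√0.5204 = 1.386
Proper time for N cycles: τ = N/f = 1.26×10²³/(1.89×10¹⁴) = 6.667×10⁸ s = 21.12 years.
Lab-frame duration Δt = γτ = 1.386 × 21.12 = 29.28 years.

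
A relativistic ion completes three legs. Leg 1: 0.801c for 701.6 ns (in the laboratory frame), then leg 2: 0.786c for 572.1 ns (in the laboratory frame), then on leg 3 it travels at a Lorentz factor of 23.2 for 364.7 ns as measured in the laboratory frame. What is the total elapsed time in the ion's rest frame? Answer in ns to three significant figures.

Leg 1: γ = 1/√(1 − 0.801²) = 1/√0.3584 = 1.670; τ_1 = 701.6/1.670 = 420.0 ns.
Leg 2: γ = 1/√(1 − 0.786²) = 1/√0.3822 = 1.618; τ_2 = 572.1/1.618 = 353.7 ns.
Leg 3: γ = 23.2; τ_3 = 364.7/23.20 = 15.72 ns.
Total: 420.0 + 353.7 + 15.72 ns.

τ = 789 ns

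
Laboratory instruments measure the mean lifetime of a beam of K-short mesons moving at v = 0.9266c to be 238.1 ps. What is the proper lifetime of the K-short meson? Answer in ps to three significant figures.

γ = 1/√(1 − 0.9266²) = 1/√0.1414 = 2.659
The lab-frame lifetime is the dilated interval; the proper lifetime is τ₀ = Δt/γ = 238.1/2.659 ps.

τ₀ = 89.5 ps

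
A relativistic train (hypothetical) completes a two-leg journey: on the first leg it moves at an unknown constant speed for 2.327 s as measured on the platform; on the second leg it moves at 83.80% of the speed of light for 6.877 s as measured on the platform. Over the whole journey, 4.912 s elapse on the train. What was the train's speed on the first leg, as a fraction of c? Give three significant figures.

Leg 1: speed unknown; τ_1 = 2.327/γ_1.
Leg 2: β = 0.8380; γ = 1/√(1 − 0.8380²) = 1/√0.2978 = 1.833; τ_2 = 6.877/1.833 = 3.753 s.
Total proper time: τ_1 + 3.753 = 4.912, so τ_1 = 4.912 − 3.753 = 1.159 s.
γ_1 = 2.327/1.159 = 2.007; β = √(1 − 1/γ²) = √0.7517.

β = 0.867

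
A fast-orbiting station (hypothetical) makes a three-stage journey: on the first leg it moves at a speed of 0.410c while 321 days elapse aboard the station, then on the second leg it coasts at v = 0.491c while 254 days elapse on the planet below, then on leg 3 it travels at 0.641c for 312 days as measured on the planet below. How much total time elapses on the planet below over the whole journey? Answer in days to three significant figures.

Leg 1: γ = 1/√(1 − 0.410²) = 1/√0.8319 = 1.096; Δt_1 = 1.096 × 321 = 351.9 days.
Leg 2: 254 days is already measured on the planet below.
Leg 3: 312 days is already measured on the planet below.
Total: 351.9 + 254.0 + 312.0 days.

Δt = 918 days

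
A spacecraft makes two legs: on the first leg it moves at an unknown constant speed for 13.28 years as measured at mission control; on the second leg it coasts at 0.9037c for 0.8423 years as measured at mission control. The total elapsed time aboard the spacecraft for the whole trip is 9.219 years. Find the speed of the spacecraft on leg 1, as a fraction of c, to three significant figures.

Leg 1: speed unknown; τ_1 = 13.28/γ_1.
Leg 2: γ = 1/√(1 − 0.9037²) = 1/√0.1833 = 2.336; τ_2 = 0.8423/2.336 = 0.3606 years.
Total proper time: τ_1 + 0.3606 = 9.219, so τ_1 = 9.219 − 0.3606 = 8.858 years.
γ_1 = 13.28/8.858 = 1.499; β = √(1 − 1/γ²) = √0.5551.

β = 0.745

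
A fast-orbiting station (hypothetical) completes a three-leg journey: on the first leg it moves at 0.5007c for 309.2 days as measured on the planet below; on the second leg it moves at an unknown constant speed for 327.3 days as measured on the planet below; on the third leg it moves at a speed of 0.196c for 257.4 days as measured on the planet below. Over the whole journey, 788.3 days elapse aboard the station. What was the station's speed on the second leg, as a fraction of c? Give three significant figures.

β = 0.573

Leg 1: γ = 1/√(1 − 0.5007²) = 1/√0.7493 = 1.155; τ_1 = 309.2/1.155 = 267.6 days.
Leg 2: speed unknown; τ_2 = 327.3/γ_2.
Leg 3: γ = 1/√(1 − 0.196²) = 1/√0.9616 = 1.020; τ_3 = 257.4/1.020 = 252.4 days.
Total proper time: 267.6 + τ_2 + 252.4 = 788.3, so τ_2 = 788.3 − 520.1 = 268.2 days.
γ_2 = 327.3/268.2 = 1.220; β = √(1 − 1/γ²) = √0.3283.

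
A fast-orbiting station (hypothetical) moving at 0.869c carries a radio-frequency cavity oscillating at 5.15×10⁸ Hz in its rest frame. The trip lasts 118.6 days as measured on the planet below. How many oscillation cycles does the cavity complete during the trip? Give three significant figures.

γ = 1/√(1 − 0.869²) = 1/√0.2448 = 2.021
The oscillator's own cycle count is N = f × τ where τ is the proper time aboard the station. τ = Δt/γ = 118.6/2.021 = 58.68 days = 5.070×10⁶ s.
N = 5.15×10⁸ × 5.070×10⁶ = 2.611×10¹⁵.

N = 2.61×10¹⁵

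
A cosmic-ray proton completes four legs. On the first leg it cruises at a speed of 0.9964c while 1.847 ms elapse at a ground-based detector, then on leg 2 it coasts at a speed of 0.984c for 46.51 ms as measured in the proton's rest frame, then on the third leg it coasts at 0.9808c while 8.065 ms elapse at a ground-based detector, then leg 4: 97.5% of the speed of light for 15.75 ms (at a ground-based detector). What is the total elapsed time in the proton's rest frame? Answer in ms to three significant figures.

Leg 1: γ = 1/√(1 − 0.9964²) = 1/√0.007187 = 11.80; τ_1 = 1.847/11.80 = 0.1566 ms.
Leg 2: 46.51 ms is already measured in the proton's rest frame.
Leg 3: γ = 1/√(1 − 0.9808²) = 1/√0.03803 = 5.128; τ_3 = 8.065/5.128 = 1.573 ms.
Leg 4: β = 0.975; γ = 1/√(1 − 0.975²) = 1/√0.04938 = 4.500; τ_4 = 15.75/4.500 = 3.500 ms.
Total: 0.1566 + 46.51 + 1.573 + 3.500 ms.

τ = 51.7 ms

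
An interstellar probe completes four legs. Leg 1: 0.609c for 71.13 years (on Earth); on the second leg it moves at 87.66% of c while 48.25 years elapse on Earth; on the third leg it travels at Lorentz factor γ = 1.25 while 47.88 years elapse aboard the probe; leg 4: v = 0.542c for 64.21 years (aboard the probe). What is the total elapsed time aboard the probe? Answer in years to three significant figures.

Leg 1: γ = 1/√(1 − 0.609²) = 1/√0.6291 = 1.261; τ_1 = 71.13/1.261 = 56.42 years.
Leg 2: β = 0.8766; γ = 1/√(1 − 0.8766²) = 1/√0.2316 = 2.078; τ_2 = 48.25/2.078 = 23.22 years.
Leg 3: 47.88 years is already measured aboard the probe.
Leg 4: 64.21 years is already measured aboard the probe.
Total: 56.42 + 23.22 + 47.88 + 64.21 years.

τ = 192 years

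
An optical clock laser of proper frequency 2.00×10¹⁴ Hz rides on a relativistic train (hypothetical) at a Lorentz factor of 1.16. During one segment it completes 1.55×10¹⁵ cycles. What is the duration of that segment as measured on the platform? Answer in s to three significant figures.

γ = 1.16
Proper time for N cycles: τ = N/f = 1.55×10¹⁵/(2.00×10¹⁴) = 7.750×10⁰ s = 7.750 s.
Lab-frame duration Δt = γτ = 1.160 × 7.750 = 8.990 s.

Δt = 8.99 s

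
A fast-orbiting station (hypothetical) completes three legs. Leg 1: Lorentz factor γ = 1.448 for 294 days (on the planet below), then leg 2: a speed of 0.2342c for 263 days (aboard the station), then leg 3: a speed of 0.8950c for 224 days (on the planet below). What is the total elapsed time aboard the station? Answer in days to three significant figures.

τ = 566 days

Leg 1: γ = 1.448; τ_1 = 294/1.448 = 203.0 days.
Leg 2: 263 days is already measured aboard the station.
Leg 3: γ = 1/√(1 − 0.8950²) = 1/√0.1990 = 2.242; τ_3 = 224/2.242 = 99.92 days.
Total: 203.0 + 263.0 + 99.92 days.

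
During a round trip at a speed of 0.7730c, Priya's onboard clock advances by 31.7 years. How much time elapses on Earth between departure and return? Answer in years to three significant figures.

γ = 1/√(1 − 0.7730²) = 1/√0.4025 = 1.576
Earth-frame duration is the dilated interval: Δt = γτ = 1.576 × 31.7 years.

Δt = 50.0 years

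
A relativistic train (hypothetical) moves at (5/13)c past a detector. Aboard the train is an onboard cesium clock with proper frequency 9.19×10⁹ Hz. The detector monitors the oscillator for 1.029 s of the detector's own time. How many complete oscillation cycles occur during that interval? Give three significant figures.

γ = 1/√(1 − (5/13)²) = 13/12 ≈ 1.083
During 1.029 s of lab time, the oscillator's proper time advances by τ = Δt/γ = 1.029/1.083 = 0.9498 s = 9.498×10⁻¹ s.
N = f × τ = 9.19×10⁹ × 9.498×10⁻¹ = 8.729×10⁹.

N = 8.73×10⁹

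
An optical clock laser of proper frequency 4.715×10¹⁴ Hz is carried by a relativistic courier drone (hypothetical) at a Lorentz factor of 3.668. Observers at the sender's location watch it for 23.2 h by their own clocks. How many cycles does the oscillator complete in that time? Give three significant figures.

N = 1.07×10¹⁹

γ = 3.668
During 23.2 h of lab time, the oscillator's proper time advances by τ = Δt/γ = 23.2/3.668 = 6.325 h = 2.277×10⁴ s.
N = f × τ = 4.715×10¹⁴ × 2.277×10⁴ = 1.074×10¹⁹.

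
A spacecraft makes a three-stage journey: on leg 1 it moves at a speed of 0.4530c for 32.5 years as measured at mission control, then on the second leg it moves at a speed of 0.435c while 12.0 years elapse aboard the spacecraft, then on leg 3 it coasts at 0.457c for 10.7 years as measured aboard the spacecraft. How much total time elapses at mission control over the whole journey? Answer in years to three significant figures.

Leg 1: 32.5 years is already measured at mission control.
Leg 2: γ = 1/√(1 − 0.435²) = 1/√0.8108 = 1.111; Δt_2 = 1.111 × 12.0 = 13.33 years.
Leg 3: γ = 1/√(1 − 0.457²) = 1/√0.7912 = 1.124; Δt_3 = 1.124 × 10.7 = 12.03 years.
Total: 32.50 + 13.33 + 12.03 years.

Δt = 57.9 years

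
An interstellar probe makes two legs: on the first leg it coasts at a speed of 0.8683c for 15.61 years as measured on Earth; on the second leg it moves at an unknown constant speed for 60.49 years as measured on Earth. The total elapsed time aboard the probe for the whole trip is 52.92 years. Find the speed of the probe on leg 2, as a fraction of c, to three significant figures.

Leg 1: γ = 1/√(1 − 0.8683²) = 1/√0.2461 = 2.016; τ_1 = 15.61/2.016 = 7.743 years.
Leg 2: speed unknown; τ_2 = 60.49/γ_2.
Total proper time: 7.743 + τ_2 = 52.92, so τ_2 = 52.92 − 7.743 = 45.18 years.
γ_2 = 60.49/45.18 = 1.339; β = √(1 − 1/γ²) = √0.4422.

β = 0.665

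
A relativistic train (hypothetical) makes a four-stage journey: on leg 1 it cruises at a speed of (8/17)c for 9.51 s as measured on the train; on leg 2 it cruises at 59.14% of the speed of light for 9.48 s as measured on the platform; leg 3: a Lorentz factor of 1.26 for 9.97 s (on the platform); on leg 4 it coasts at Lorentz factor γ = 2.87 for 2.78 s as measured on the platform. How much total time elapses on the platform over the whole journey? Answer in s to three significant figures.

Δt = 33.0 s

Leg 1: γ = 1/√(1 − (8/17)²) = 17/15 ≈ 1.133; Δt_1 = 1.133 × 9.51 = 10.78 s.
Leg 2: 9.48 s is already measured on the platform.
Leg 3: 9.97 s is already measured on the platform.
Leg 4: 2.78 s is already measured on the platform.
Total: 10.78 + 9.480 + 9.970 + 2.780 s.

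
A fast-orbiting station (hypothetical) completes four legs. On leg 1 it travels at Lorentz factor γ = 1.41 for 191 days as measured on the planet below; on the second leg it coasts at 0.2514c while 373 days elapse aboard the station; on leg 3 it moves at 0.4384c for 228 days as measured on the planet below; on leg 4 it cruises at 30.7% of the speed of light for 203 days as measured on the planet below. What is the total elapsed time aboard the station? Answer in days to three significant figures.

Leg 1: γ = 1.41; τ_1 = 191/1.410 = 135.5 days.
Leg 2: 373 days is already measured aboard the station.
Leg 3: γ = 1/√(1 − 0.4384²) = 1/√0.8078 = 1.113; τ_3 = 228/1.113 = 204.9 days.
Leg 4: β = 0.307; γ = 1/√(1 − 0.307²) = 1/√0.9058 = 1.051; τ_4 = 203/1.051 = 193.2 days.
Total: 135.5 + 373.0 + 204.9 + 193.2 days.

τ = 907 days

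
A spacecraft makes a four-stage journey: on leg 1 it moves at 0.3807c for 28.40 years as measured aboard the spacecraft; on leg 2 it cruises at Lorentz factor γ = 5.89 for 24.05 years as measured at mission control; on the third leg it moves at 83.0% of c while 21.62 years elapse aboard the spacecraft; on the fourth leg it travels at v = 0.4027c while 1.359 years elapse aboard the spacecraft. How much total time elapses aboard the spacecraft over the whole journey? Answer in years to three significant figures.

Leg 1: 28.40 years is already measured aboard the spacecraft.
Leg 2: γ = 5.89; τ_2 = 24.05/5.890 = 4.083 years.
Leg 3: 21.62 years is already measured aboard the spacecraft.
Leg 4: 1.359 years is already measured aboard the spacecraft.
Total: 28.40 + 4.083 + 21.62 + 1.359 years.

τ = 55.5 years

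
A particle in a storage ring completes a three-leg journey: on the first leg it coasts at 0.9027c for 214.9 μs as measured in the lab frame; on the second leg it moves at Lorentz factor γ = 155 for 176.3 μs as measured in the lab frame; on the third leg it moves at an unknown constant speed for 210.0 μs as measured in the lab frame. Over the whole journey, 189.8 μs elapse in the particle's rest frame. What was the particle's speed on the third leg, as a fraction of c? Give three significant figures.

β = 0.889

Leg 1: γ = 1/√(1 − 0.9027²) = 1/√0.1851 = 2.324; τ_1 = 214.9/2.324 = 92.47 μs.
Leg 2: γ = 155; τ_2 = 176.3/155.0 = 1.137 μs.
Leg 3: speed unknown; τ_3 = 210.0/γ_3.
Total proper time: 92.47 + 1.137 + τ_3 = 189.8, so τ_3 = 189.8 − 93.60 = 96.20 μs.
γ_3 = 210.0/96.20 = 2.183; β = √(1 − 1/γ²) = √0.7902.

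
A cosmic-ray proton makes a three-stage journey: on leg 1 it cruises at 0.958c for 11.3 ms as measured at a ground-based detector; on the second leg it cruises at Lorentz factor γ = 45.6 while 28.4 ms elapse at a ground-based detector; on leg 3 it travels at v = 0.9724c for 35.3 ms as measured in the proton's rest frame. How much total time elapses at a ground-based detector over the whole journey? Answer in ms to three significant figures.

Leg 1: 11.3 ms is already measured at a ground-based detector.
Leg 2: 28.4 ms is already measured at a ground-based detector.
Leg 3: γ = 1/√(1 − 0.9724²) = 1/√0.05444 = 4.286; Δt_3 = 4.286 × 35.3 = 151.3 ms.
Total: 11.30 + 28.40 + 151.3 ms.

Δt = 191 ms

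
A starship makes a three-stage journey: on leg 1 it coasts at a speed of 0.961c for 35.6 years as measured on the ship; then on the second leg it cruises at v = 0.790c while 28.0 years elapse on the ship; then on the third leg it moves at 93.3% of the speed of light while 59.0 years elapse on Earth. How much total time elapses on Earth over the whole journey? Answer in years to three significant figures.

Δt = 233 years

Leg 1: γ = 1/√(1 − 0.961²) = 1/√0.07648 = 3.616; Δt_1 = 3.616 × 35.6 = 128.7 years.
Leg 2: γ = 1/√(1 − 0.790²) = 1/√0.3759 = 1.631; Δt_2 = 1.631 × 28.0 = 45.67 years.
Leg 3: 59.0 years is already measured on Earth.
Total: 128.7 + 45.67 + 59.00 years.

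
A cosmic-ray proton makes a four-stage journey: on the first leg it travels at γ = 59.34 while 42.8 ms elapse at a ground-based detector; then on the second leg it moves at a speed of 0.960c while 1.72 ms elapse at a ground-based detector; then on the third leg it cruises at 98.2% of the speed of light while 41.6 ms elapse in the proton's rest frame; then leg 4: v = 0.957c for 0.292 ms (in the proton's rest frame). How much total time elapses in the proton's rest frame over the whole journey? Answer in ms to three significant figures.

τ = 43.1 ms

Leg 1: γ = 59.34; τ_1 = 42.8/59.34 = 0.7213 ms.
Leg 2: γ = 1/√(1 − 0.960²) = 1/√0.07840 = 3.571; τ_2 = 1.72/3.571 = 0.4816 ms.
Leg 3: 41.6 ms is already measured in the proton's rest frame.
Leg 4: 0.292 ms is already measured in the proton's rest frame.
Total: 0.7213 + 0.4816 + 41.60 + 0.2920 ms.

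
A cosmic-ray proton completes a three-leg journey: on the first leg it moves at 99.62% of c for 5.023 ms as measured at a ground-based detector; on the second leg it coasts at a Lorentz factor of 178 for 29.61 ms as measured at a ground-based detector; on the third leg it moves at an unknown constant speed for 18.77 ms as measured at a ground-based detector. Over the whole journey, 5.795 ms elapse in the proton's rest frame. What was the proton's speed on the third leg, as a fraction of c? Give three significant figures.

β = 0.961

Leg 1: β = 0.9962; γ = 1/√(1 − 0.9962²) = 1/√0.007586 = 11.48; τ_1 = 5.023/11.48 = 0.4375 ms.
Leg 2: γ = 178; τ_2 = 29.61/178.0 = 0.1663 ms.
Leg 3: speed unknown; τ_3 = 18.77/γ_3.
Total proper time: 0.4375 + 0.1663 + τ_3 = 5.795, so τ_3 = 5.795 − 0.6038 = 5.191 ms.
γ_3 = 18.77/5.191 = 3.616; β = √(1 − 1/γ²) = √0.9235.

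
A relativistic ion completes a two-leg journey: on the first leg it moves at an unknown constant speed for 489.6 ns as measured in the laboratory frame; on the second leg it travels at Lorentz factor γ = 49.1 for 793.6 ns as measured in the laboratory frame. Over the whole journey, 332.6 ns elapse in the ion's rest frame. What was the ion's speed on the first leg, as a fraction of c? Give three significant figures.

Leg 1: speed unknown; τ_1 = 489.6/γ_1.
Leg 2: γ = 49.1; τ_2 = 793.6/49.10 = 16.16 ns.
Total proper time: τ_1 + 16.16 = 332.6, so τ_1 = 332.6 − 16.16 = 316.4 ns.
γ_1 = 489.6/316.4 = 1.547; β = √(1 − 1/γ²) = √0.5823.

β = 0.763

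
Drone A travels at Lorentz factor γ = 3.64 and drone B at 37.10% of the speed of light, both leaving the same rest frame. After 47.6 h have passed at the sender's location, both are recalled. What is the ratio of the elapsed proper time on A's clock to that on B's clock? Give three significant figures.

A: γ = 3.64. B: β = 0.3710; γ = 1/√(1 − 0.3710²) = 1/√0.8624 = 1.077.
τ_A/τ_B = γ_B/γ_A = 1.077/3.640 = 0.2958, so τ_A/τ_B = 0.2958.

τ_A/τ_B = 0.296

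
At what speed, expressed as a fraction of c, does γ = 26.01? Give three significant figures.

β = √(1 − 1/γ²) = √(1 − 1/26.01²) = √(1 − 0.001478) = √0.9985

β = 0.999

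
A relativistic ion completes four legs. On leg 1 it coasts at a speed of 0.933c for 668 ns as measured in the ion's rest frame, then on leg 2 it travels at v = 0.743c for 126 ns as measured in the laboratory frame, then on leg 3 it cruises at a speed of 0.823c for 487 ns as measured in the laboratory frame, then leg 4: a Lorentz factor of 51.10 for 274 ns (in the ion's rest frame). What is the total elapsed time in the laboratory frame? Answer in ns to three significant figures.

Leg 1: γ = 1/√(1 − 0.933²) = 1/√0.1295 = 2.779; Δt_1 = 2.779 × 668 = 1856 ns.
Leg 2: 126 ns is already measured in the laboratory frame.
Leg 3: 487 ns is already measured in the laboratory frame.
Leg 4: γ = 51.10; Δt_4 = 51.10 × 274 = 1.400×10⁴ ns.
Total: 1856 + 126.0 + 487.0 + 1.400×10⁴ ns.

Δt = 1.65×10⁴ ns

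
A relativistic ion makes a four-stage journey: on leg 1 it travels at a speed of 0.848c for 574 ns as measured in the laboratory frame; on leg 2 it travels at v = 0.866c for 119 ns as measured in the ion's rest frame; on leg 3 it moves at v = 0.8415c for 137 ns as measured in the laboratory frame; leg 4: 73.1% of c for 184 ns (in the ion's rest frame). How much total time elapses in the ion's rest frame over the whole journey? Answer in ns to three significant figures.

Leg 1: γ = 1/√(1 − 0.848²) = 1/√0.2809 = 1.887; τ_1 = 574/1.887 = 304.2 ns.
Leg 2: 119 ns is already measured in the ion's rest frame.
Leg 3: γ = 1/√(1 − 0.8415²) = 1/√0.2919 = 1.851; τ_3 = 137/1.851 = 74.02 ns.
Leg 4: 184 ns is already measured in the ion's rest frame.
Total: 304.2 + 119.0 + 74.02 + 184.0 ns.

τ = 681 ns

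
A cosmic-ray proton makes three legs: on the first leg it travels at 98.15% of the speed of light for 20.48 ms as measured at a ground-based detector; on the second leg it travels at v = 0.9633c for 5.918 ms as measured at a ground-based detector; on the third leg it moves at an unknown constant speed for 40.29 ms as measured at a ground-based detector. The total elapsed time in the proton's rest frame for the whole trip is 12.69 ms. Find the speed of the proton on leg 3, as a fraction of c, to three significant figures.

β = 0.984

Leg 1: β = 0.9815; γ = 1/√(1 − 0.9815²) = 1/√0.03666 = 5.223; τ_1 = 20.48/5.223 = 3.921 ms.
Leg 2: γ = 1/√(1 − 0.9633²) = 1/√0.07205 = 3.725; τ_2 = 5.918/3.725 = 1.589 ms.
Leg 3: speed unknown; τ_3 = 40.29/γ_3.
Total proper time: 3.921 + 1.589 + τ_3 = 12.69, so τ_3 = 12.69 − 5.510 = 7.180 ms.
γ_3 = 40.29/7.180 = 5.611; β = √(1 − 1/γ²) = √0.9682.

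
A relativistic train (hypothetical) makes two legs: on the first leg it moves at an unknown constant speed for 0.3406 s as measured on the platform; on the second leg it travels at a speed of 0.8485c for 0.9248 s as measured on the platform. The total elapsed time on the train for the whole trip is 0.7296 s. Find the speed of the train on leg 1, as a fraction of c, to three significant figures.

β = 0.709

Leg 1: speed unknown; τ_1 = 0.3406/γ_1.
Leg 2: γ = 1/√(1 − 0.8485²) = 1/√0.2800 = 1.890; τ_2 = 0.9248/1.890 = 0.4894 s.
Total proper time: τ_1 + 0.4894 = 0.7296, so τ_1 = 0.7296 − 0.4894 = 0.2402 s.
γ_1 = 0.3406/0.2402 = 1.418; β = √(1 − 1/γ²) = √0.5027.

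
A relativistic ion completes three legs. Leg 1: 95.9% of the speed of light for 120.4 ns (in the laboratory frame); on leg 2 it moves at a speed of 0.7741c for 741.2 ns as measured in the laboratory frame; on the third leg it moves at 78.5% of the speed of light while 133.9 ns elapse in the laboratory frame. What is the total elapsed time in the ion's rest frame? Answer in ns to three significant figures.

τ = 586 ns

Leg 1: β = 0.959; γ = 1/√(1 − 0.959²) = 1/√0.08032 = 3.529; τ_1 = 120.4/3.529 = 34.12 ns.
Leg 2: γ = 1/√(1 − 0.7741²) = 1/√0.4008 = 1.580; τ_2 = 741.2/1.580 = 469.2 ns.
Leg 3: β = 0.785; γ = 1/√(1 − 0.785²) = 1/√0.3838 = 1.614; τ_3 = 133.9/1.614 = 82.95 ns.
Total: 34.12 + 469.2 + 82.95 ns.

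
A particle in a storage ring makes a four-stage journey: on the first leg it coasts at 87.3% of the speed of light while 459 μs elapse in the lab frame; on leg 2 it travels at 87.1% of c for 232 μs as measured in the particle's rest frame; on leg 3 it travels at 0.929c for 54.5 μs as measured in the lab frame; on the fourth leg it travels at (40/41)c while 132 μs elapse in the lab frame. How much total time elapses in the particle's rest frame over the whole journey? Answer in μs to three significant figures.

τ = 505 μs

Leg 1: β = 0.873; γ = 1/√(1 − 0.873²) = 1/√0.2379 = 2.050; τ_1 = 459/2.050 = 223.9 μs.
Leg 2: 232 μs is already measured in the particle's rest frame.
Leg 3: γ = 1/√(1 − 0.929²) = 1/√0.1370 = 2.702; τ_3 = 54.5/2.702 = 20.17 μs.
Leg 4: γ = 1/√(1 − (40/41)²) = 41/9 ≈ 4.556; τ_4 = 132/4.556 = 28.98 μs.
Total: 223.9 + 232.0 + 20.17 + 28.98 μs.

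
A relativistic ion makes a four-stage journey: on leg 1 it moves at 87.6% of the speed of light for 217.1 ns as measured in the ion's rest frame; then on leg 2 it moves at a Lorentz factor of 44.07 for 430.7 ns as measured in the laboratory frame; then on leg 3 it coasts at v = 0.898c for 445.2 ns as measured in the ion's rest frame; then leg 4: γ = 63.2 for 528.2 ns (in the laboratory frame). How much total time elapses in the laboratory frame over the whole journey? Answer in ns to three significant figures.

Δt = 2420 ns

Leg 1: β = 0.876; γ = 1/√(1 − 0.876²) = 1/√0.2326 = 2.073; Δt_1 = 2.073 × 217.1 = 450.1 ns.
Leg 2: 430.7 ns is already measured in the laboratory frame.
Leg 3: γ = 1/√(1 − 0.898²) = 1/√0.1936 = 2.273; Δt_3 = 2.273 × 445.2 = 1012 ns.
Leg 4: 528.2 ns is already measured in the laboratory frame.
Total: 450.1 + 430.7 + 1012 + 528.2 ns.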